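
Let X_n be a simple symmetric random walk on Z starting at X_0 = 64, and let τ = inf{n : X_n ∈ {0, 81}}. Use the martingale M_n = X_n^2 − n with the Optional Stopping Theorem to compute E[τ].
E[τ] = 1088

M_n = X_n^2 − n is a martingale (since E[X_{n+1}^2 | F_n] = X_n^2 + 1). By OST (τ has finite mean in a bounded region), E[M_τ] = E[M_0] = X_0^2 − 0 = 64^2 = 4096. Also E[M_τ] = E[X_τ^2] − E[τ]. The walk exits at 0 or 81, with P(hit 81 first) = 64/81, so E[X_τ^2] = 81^2 · 64/81 + 0 = 5184. Thus E[τ] = E[X_τ^2] − E[M_τ] = 5184 − 4096 = 1088 = 64(81 − 64) = 1088.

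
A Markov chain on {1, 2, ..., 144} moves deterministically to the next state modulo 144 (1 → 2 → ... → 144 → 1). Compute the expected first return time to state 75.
E[T_75 | X_0 = 75] = 144

The chain cycles deterministically, so starting at state 75 it returns in exactly 144 steps. Equivalently, the stationary distribution is uniform π_j = 1/144 for every state j, so by Kac's formula E[T_75] = 1/π_75 = 144.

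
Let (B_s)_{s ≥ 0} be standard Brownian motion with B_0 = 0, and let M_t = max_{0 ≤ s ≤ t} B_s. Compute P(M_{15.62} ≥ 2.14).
P(M_{15.62} ≥ 2.14) = 2·P(B_{15.62} ≥ 2.14) = 2(1 − Φ(2.14/√15.62)) ≈ 0.5882

By the reflection principle for Brownian motion, P(M_t ≥ a) = 2 · P(B_t ≥ a) for a ≥ 0. Since B_t ~ N(0, t), P(B_t ≥ 2.14) = 1 − Φ(2.14/√t) = 1 − Φ(2.14/√15.62) = 1 − Φ(0.5415). So
  P(M_{15.62} ≥ 2.14) = 2(1 − Φ(0.5415)) ≈ 0.5882.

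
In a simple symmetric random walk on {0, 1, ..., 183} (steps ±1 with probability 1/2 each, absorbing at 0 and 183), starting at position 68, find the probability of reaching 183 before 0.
P(hit 183 before 0) = 68/183

Let u_k = P(hit 183 before 0 | start at k). Then u_0 = 0, u_183 = 1, and u_k = u_{k-1}/2 + u_{k+1}/2 for 1 ≤ k ≤ 182. This harmonic recurrence is solved by u_k = k/183, giving u_68 = 68/183.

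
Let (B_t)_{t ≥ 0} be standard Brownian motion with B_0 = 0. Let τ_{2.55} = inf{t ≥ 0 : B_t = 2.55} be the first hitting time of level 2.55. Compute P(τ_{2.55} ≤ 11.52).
P(τ_{2.55} ≤ 11.52) = 2(1 − Φ(2.55/√11.52)) = 2(1 − Φ(0.7513)) ≈ 0.4525

By the reflection principle for standard BM, P(τ_b ≤ t) = 2 · P(B_t ≥ b). Since B_t ~ N(0, t), P(B_t ≥ 2.55) = 1 − Φ(2.55/√t) = 1 − Φ(2.55/√11.52) = 1 − Φ(0.7513) ≈ 0.22624. Doubling: P(τ_{2.55} ≤ 11.52) ≈ 2 · 0.22624 = 0.45248 ≈ 0.4525.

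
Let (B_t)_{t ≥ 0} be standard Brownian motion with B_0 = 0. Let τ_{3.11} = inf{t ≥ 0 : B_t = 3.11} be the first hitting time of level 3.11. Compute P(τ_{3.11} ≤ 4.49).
P(τ_{3.11} ≤ 4.49) = 2(1 − Φ(3.11/√4.49)) = 2(1 − Φ(1.4677)) ≈ 0.1422

By the reflection principle for standard BM, P(τ_b ≤ t) = 2 · P(B_t ≥ b). Since B_t ~ N(0, t), P(B_t ≥ 3.11) = 1 − Φ(3.11/√t) = 1 − Φ(3.11/√4.49) = 1 − Φ(1.4677) ≈ 0.07109. Doubling: P(τ_{3.11} ≤ 4.49) ≈ 2 · 0.07109 = 0.14218 ≈ 0.1422.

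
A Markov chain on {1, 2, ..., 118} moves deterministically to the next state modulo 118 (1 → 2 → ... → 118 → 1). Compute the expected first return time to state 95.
E[T_95 | X_0 = 95] = 118

The chain cycles deterministically, so starting at state 95 it returns in exactly 118 steps. Equivalently, the stationary distribution is uniform π_j = 1/118 for every state j, so by Kac's formula E[T_95] = 1/π_95 = 118.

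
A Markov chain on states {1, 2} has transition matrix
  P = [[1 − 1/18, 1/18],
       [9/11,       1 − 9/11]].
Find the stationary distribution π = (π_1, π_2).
π_1 = 162/173, π_2 = 11/173

Solve πP = π with π_1 + π_2 = 1. From πP = π: π_1 · (1 − 1/18) + π_2 · 9/11 = π_1 ⇒ π_2 · 9/11 = π_1 · 1/18 ⇒ π_2/π_1 = (1/18)/(9/11) = 11/162. Together with π_1 + π_2 = 1:
  π_1 = (9/11)/(1/18 + 9/11) = (9/11)/(173/198) = 162/173,
  π_2 = (1/18)/(1/18 + 9/11) = (1/18)/(173/198) = 11/173.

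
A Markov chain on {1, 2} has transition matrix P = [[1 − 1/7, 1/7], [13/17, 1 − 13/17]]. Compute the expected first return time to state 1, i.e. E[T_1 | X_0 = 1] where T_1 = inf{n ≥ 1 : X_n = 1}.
E[T_1 | X_0 = 1] = 1/π_1 = 108/91

For an irreducible recurrent Markov chain with stationary distribution π, E[T_i | X_0 = i] = 1/π_i (Kac's formula). Here π_1 = (13/17)/(1/7 + 13/17) = (13/17)/(108/119) = 91/108, so E[T_1 | X_0 = 1] = 1/π_1 = (1/7 + 13/17)/(13/17) = (108/119)/(13/17) = 108/91.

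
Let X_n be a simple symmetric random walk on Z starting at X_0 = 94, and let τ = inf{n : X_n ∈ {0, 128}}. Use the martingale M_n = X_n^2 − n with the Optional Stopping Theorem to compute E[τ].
E[τ] = 3196

M_n = X_n^2 − n is a martingale (since E[X_{n+1}^2 | F_n] = X_n^2 + 1). By OST (τ has finite mean in a bounded region), E[M_τ] = E[M_0] = X_0^2 − 0 = 94^2 = 8836. Also E[M_τ] = E[X_τ^2] − E[τ]. The walk exits at 0 or 128, with P(hit 128 first) = 94/128, so E[X_τ^2] = 128^2 · 94/128 + 0 = 12032. Thus E[τ] = E[X_τ^2] − E[M_τ] = 12032 − 8836 = 3196 = 94(128 − 94) = 3196.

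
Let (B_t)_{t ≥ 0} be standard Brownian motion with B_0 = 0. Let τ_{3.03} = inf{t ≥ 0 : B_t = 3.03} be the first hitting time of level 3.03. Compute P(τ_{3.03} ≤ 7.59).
P(τ_{3.03} ≤ 7.59) = 2(1 − Φ(3.03/√7.59)) = 2(1 − Φ(1.0998)) ≈ 0.2714

By the reflection principle for standard BM, P(τ_b ≤ t) = 2 · P(B_t ≥ b). Since B_t ~ N(0, t), P(B_t ≥ 3.03) = 1 − Φ(3.03/√t) = 1 − Φ(3.03/√7.59) = 1 − Φ(1.0998) ≈ 0.13571. Doubling: P(τ_{3.03} ≤ 7.59) ≈ 2 · 0.13571 = 0.27142 ≈ 0.2714.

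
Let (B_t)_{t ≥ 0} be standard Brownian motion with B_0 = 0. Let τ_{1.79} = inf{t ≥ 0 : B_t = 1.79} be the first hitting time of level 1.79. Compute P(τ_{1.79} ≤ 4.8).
P(τ_{1.79} ≤ 4.8) = 2(1 − Φ(1.79/√4.8)) = 2(1 − Φ(0.8170)) ≈ 0.4139

By the reflection principle for standard BM, P(τ_b ≤ t) = 2 · P(B_t ≥ b). Since B_t ~ N(0, t), P(B_t ≥ 1.79) = 1 − Φ(1.79/√t) = 1 − Φ(1.79/√4.8) = 1 − Φ(0.8170) ≈ 0.20696. Doubling: P(τ_{1.79} ≤ 4.8) ≈ 2 · 0.20696 = 0.41392 ≈ 0.4139.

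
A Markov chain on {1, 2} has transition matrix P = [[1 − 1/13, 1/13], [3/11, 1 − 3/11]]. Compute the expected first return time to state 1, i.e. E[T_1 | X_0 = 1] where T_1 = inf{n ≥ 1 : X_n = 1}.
E[T_1 | X_0 = 1] = 1/π_1 = 50/39

For an irreducible recurrent Markov chain with stationary distribution π, E[T_i | X_0 = i] = 1/π_i (Kac's formula). Here π_1 = (3/11)/(1/13 + 3/11) = (3/11)/(50/143) = 39/50, so E[T_1 | X_0 = 1] = 1/π_1 = (1/13 + 3/11)/(3/11) = (50/143)/(3/11) = 50/39.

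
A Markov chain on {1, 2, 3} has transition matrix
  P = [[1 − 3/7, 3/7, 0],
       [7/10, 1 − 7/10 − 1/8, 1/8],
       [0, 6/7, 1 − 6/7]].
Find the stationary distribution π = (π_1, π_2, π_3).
π = (392/667, 240/667, 35/667)

This is a birth-death chain on three states, which satisfies detailed balance: π_1 · P_{12} = π_2 · P_{21} and π_2 · P_{23} = π_3 · P_{32}.
From π_1 · 3/7 = π_2 · 7/10: π_2/π_1 = (3/7)/(7/10) = 30/49.
From π_2 · 1/8 = π_3 · 6/7: π_3/π_2 = (1/8)/(6/7) = 7/48.
Take π_1 proportional to 1; then unnormalized π = (1, 30/49, 5/56). Normalize by dividing by the sum 667/392:
  π = (392/667, 240/667, 35/667).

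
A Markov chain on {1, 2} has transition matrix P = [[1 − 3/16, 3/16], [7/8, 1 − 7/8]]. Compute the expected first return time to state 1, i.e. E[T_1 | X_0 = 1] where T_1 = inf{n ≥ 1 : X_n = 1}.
E[T_1 | X_0 = 1] = 1/π_1 = 17/14

For an irreducible recurrent Markov chain with stationary distribution π, E[T_i | X_0 = i] = 1/π_i (Kac's formula). Here π_1 = (7/8)/(3/16 + 7/8) = (7/8)/(17/16) = 14/17, so E[T_1 | X_0 = 1] = 1/π_1 = (3/16 + 7/8)/(7/8) = (17/16)/(7/8) = 17/14.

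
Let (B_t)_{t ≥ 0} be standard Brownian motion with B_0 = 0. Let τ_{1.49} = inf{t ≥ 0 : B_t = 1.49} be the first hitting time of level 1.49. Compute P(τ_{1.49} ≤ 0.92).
P(τ_{1.49} ≤ 0.92) = 2(1 − Φ(1.49/√0.92)) = 2(1 − Φ(1.5534)) ≈ 0.1203

By the reflection principle for standard BM, P(τ_b ≤ t) = 2 · P(B_t ≥ b). Since B_t ~ N(0, t), P(B_t ≥ 1.49) = 1 − Φ(1.49/√t) = 1 − Φ(1.49/√0.92) = 1 − Φ(1.5534) ≈ 0.06016. Doubling: P(τ_{1.49} ≤ 0.92) ≈ 2 · 0.06016 = 0.12032 ≈ 0.1203.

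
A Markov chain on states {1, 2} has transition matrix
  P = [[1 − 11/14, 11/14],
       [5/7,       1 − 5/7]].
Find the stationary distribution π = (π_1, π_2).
π_1 = 10/21, π_2 = 11/21

Solve πP = π with π_1 + π_2 = 1. From πP = π: π_1 · (1 − 11/14) + π_2 · 5/7 = π_1 ⇒ π_2 · 5/7 = π_1 · 11/14 ⇒ π_2/π_1 = (11/14)/(5/7) = 11/10. Together with π_1 + π_2 = 1:
  π_1 = (5/7)/(11/14 + 5/7) = (5/7)/(3/2) = 10/21,
  π_2 = (11/14)/(11/14 + 5/7) = (11/14)/(3/2) = 11/21.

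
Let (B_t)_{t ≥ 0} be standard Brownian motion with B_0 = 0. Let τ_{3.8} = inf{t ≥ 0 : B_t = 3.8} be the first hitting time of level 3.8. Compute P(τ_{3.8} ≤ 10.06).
P(τ_{3.8} ≤ 10.06) = 2(1 − Φ(3.8/√10.06)) = 2(1 − Φ(1.1981)) ≈ 0.2309

By the reflection principle for standard BM, P(τ_b ≤ t) = 2 · P(B_t ≥ b). Since B_t ~ N(0, t), P(B_t ≥ 3.8) = 1 − Φ(3.8/√t) = 1 − Φ(3.8/√10.06) = 1 − Φ(1.1981) ≈ 0.11544. Doubling: P(τ_{3.8} ≤ 10.06) ≈ 2 · 0.11544 = 0.23088 ≈ 0.2309.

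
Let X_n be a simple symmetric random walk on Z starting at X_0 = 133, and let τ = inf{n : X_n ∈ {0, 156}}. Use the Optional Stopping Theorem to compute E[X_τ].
E[X_τ] = 133

X_n is a martingale and τ is a bounded-mean stopping time (indeed τ is finite a.s. with bounded expectation since the walk is in a bounded region). By the OST, E[X_τ] = E[X_0] = 133. Equivalently: E[X_τ] = 156 · P(hit 156 first) + 0 · P(hit 0 first) = 156 · (133/156) = 133.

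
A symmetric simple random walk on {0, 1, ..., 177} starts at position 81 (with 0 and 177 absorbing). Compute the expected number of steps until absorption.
E[τ | X_0 = 81] = 7776

Let v_k = E[τ | X_0 = k]. Boundary: v_0 = v_177 = 0. Recurrence: v_k = 1 + (v_{k-1} + v_{k+1})/2 for 1 ≤ k ≤ 176. The particular solution to v_k − (v_{k-1} + v_{k+1})/2 = 1 is v_k = −k^2. Adding homogeneous solution A + B k and matching boundaries gives v_k = k (177 − k). Substituting k = 81: v_81 = 81 · 96 = 7776.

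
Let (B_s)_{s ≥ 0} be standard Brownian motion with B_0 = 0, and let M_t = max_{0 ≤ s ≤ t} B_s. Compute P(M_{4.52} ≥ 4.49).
P(M_{4.52} ≥ 4.49) = 2·P(B_{4.52} ≥ 4.49) = 2(1 − Φ(4.49/√4.52)) ≈ 0.0347

By the reflection principle for Brownian motion, P(M_t ≥ a) = 2 · P(B_t ≥ a) for a ≥ 0. Since B_t ~ N(0, t), P(B_t ≥ 4.49) = 1 − Φ(4.49/√t) = 1 − Φ(4.49/√4.52) = 1 − Φ(2.1119). So
  P(M_{4.52} ≥ 4.49) = 2(1 − Φ(2.1119)) ≈ 0.0347.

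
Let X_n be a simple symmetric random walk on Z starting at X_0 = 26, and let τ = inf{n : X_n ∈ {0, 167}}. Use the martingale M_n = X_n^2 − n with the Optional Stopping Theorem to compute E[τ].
E[τ] = 3666

M_n = X_n^2 − n is a martingale (since E[X_{n+1}^2 | F_n] = X_n^2 + 1). By OST (τ has finite mean in a bounded region), E[M_τ] = E[M_0] = X_0^2 − 0 = 26^2 = 676. Also E[M_τ] = E[X_τ^2] − E[τ]. The walk exits at 0 or 167, with P(hit 167 first) = 26/167, so E[X_τ^2] = 167^2 · 26/167 + 0 = 4342. Thus E[τ] = E[X_τ^2] − E[M_τ] = 4342 − 676 = 3666 = 26(167 − 26) = 3666.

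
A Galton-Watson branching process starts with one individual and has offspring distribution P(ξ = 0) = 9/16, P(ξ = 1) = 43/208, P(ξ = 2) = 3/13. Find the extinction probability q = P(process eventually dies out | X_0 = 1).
q = 1

Mean offspring μ = 0·9/16 + 1·43/208 + 2·3/13 = 139/208 ≤ 1. For μ ≤ 1 with offspring not concentrated at 1, the Galton-Watson process goes extinct almost surely, so q = 1.
(Algebraic check: The pgf is f(s) = 9/16 + 43/208·s + 3/13·s². The extinction probability q is the smallest fixed point of f in [0, 1]. Setting s = f(s):
  3/13·s² + (43/208 − 1)·s + 9/16 = 0
  3/13·s² − (9/16 + 3/13)·s + 9/16 = 0
which factors as (s − 1)·(3/13·s − 9/16) = 0, giving roots s = 1 and s = (9/16)/(3/13) = 39/16. Since 39/16 ≥ 1, the smallest root in [0, 1] is s = 1.)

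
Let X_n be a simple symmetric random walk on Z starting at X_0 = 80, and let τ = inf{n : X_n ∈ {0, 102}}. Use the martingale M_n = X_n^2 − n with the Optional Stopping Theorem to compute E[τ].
E[τ] = 1760

M_n = X_n^2 − n is a martingale (since E[X_{n+1}^2 | F_n] = X_n^2 + 1). By OST (τ has finite mean in a bounded region), E[M_τ] = E[M_0] = X_0^2 − 0 = 80^2 = 6400. Also E[M_τ] = E[X_τ^2] − E[τ]. The walk exits at 0 or 102, with P(hit 102 first) = 80/102, so E[X_τ^2] = 102^2 · 80/102 + 0 = 8160. Thus E[τ] = E[X_τ^2] − E[M_τ] = 8160 − 6400 = 1760 = 80(102 − 80) = 1760.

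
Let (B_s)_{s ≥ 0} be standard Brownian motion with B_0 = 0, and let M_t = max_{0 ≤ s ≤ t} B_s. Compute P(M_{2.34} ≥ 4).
P(M_{2.34} ≥ 4) = 2·P(B_{2.34} ≥ 4) = 2(1 − Φ(4/√2.34)) ≈ 0.0089

By the reflection principle for Brownian motion, P(M_t ≥ a) = 2 · P(B_t ≥ a) for a ≥ 0. Since B_t ~ N(0, t), P(B_t ≥ 4) = 1 − Φ(4/√t) = 1 − Φ(4/√2.34) = 1 − Φ(2.6149). So
  P(M_{2.34} ≥ 4) = 2(1 − Φ(2.6149)) ≈ 0.0089.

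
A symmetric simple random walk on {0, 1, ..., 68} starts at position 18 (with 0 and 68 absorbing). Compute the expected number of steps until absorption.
E[τ | X_0 = 18] = 900

Let v_k = E[τ | X_0 = k]. Boundary: v_0 = v_68 = 0. Recurrence: v_k = 1 + (v_{k-1} + v_{k+1})/2 for 1 ≤ k ≤ 67. The particular solution to v_k − (v_{k-1} + v_{k+1})/2 = 1 is v_k = −k^2. Adding homogeneous solution A + B k and matching boundaries gives v_k = k (68 − k). Substituting k = 18: v_18 = 18 · 50 = 900.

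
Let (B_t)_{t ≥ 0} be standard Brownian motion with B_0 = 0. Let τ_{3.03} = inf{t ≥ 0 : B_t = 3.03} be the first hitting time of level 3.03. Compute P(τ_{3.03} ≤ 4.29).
P(τ_{3.03} ≤ 4.29) = 2(1 − Φ(3.03/√4.29)) = 2(1 − Φ(1.4629)) ≈ 0.1435

By the reflection principle for standard BM, P(τ_b ≤ t) = 2 · P(B_t ≥ b). Since B_t ~ N(0, t), P(B_t ≥ 3.03) = 1 − Φ(3.03/√t) = 1 − Φ(3.03/√4.29) = 1 − Φ(1.4629) ≈ 0.07175. Doubling: P(τ_{3.03} ≤ 4.29) ≈ 2 · 0.07175 = 0.14350 ≈ 0.1435.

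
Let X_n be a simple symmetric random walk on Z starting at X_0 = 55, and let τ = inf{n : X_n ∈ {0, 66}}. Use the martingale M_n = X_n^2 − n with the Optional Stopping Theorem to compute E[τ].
E[τ] = 605

M_n = X_n^2 − n is a martingale (since E[X_{n+1}^2 | F_n] = X_n^2 + 1). By OST (τ has finite mean in a bounded region), E[M_τ] = E[M_0] = X_0^2 − 0 = 55^2 = 3025. Also E[M_τ] = E[X_τ^2] − E[τ]. The walk exits at 0 or 66, with P(hit 66 first) = 55/66, so E[X_τ^2] = 66^2 · 55/66 + 0 = 3630. Thus E[τ] = E[X_τ^2] − E[M_τ] = 3630 − 3025 = 605 = 55(66 − 55) = 605.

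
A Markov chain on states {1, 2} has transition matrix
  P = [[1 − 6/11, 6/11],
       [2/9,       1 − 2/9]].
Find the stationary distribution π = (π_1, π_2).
π_1 = 11/38, π_2 = 27/38

Solve πP = π with π_1 + π_2 = 1. From πP = π: π_1 · (1 − 6/11) + π_2 · 2/9 = π_1 ⇒ π_2 · 2/9 = π_1 · 6/11 ⇒ π_2/π_1 = (6/11)/(2/9) = 27/11. Together with π_1 + π_2 = 1:
  π_1 = (2/9)/(6/11 + 2/9) = (2/9)/(76/99) = 11/38,
  π_2 = (6/11)/(6/11 + 2/9) = (6/11)/(76/99) = 27/38.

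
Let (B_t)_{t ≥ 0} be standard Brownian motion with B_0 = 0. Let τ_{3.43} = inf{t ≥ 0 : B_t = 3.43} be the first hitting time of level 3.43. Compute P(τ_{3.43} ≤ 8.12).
P(τ_{3.43} ≤ 8.12) = 2(1 − Φ(3.43/√8.12)) = 2(1 − Φ(1.2037)) ≈ 0.2287

By the reflection principle for standard BM, P(τ_b ≤ t) = 2 · P(B_t ≥ b). Since B_t ~ N(0, t), P(B_t ≥ 3.43) = 1 − Φ(3.43/√t) = 1 − Φ(3.43/√8.12) = 1 − Φ(1.2037) ≈ 0.11435. Doubling: P(τ_{3.43} ≤ 8.12) ≈ 2 · 0.11435 = 0.22870 ≈ 0.2287.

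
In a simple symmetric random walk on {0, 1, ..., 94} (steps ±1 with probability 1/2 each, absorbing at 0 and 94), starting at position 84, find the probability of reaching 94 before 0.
P(hit 94 before 0) = 84/94 = 42/47

Let u_k = P(hit 94 before 0 | start at k). Then u_0 = 0, u_94 = 1, and u_k = u_{k-1}/2 + u_{k+1}/2 for 1 ≤ k ≤ 93. This harmonic recurrence is solved by u_k = k/94, giving u_84 = 84/94 = 42/47.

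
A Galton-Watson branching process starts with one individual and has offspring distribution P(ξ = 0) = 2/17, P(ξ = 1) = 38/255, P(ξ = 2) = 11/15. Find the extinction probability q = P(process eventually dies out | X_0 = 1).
q = 30/187

The pgf is f(s) = 2/17 + 38/255·s + 11/15·s². The extinction probability q is the smallest fixed point of f in [0, 1]. Setting s = f(s):
  11/15·s² + (38/255 − 1)·s + 2/17 = 0
  11/15·s² − (2/17 + 11/15)·s + 2/17 = 0
which factors as (s − 1)·(11/15·s − 2/17) = 0, giving roots s = 1 and s = (2/17)/(11/15) = 30/187.
Mean offspring μ = 38/255 + 2·11/15 = 412/255 > 1 (supercritical), so q < 1. The extinction probability is the smaller root: q = (2/17)/(11/15) = 30/187.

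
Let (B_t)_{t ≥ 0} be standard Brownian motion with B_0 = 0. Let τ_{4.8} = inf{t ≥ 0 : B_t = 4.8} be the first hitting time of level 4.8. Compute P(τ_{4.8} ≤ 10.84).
P(τ_{4.8} ≤ 10.84) = 2(1 − Φ(4.8/√10.84)) = 2(1 − Φ(1.4579)) ≈ 0.1449

By the reflection principle for standard BM, P(τ_b ≤ t) = 2 · P(B_t ≥ b). Since B_t ~ N(0, t), P(B_t ≥ 4.8) = 1 − Φ(4.8/√t) = 1 − Φ(4.8/√10.84) = 1 − Φ(1.4579) ≈ 0.07243. Doubling: P(τ_{4.8} ≤ 10.84) ≈ 2 · 0.07243 = 0.14486 ≈ 0.1449.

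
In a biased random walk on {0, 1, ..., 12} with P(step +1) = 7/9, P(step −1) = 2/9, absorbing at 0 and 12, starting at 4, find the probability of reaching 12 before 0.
P(hit 12 before 0) = (1 − (2/7)^4) / (1 − (2/7)^12) = 5764801/5803473

Let u_k denote P(reach 12 before 0 | start at k). Boundary: u_0 = 0, u_12 = 1. Recurrence: u_k = 7/9·u_{k+1} + 2/9·u_{k-1} for 1 ≤ k ≤ 11. Try u_k = A + B·r^k with r = q/p = (2/9)/(7/9) = 2/7. Substitution satisfies the recurrence; boundary conditions give:
  u_k = (1 − r^k) / (1 − r^N) = (1 − (2/7)^4) / (1 − (2/7)^12) = 5764801/5803473.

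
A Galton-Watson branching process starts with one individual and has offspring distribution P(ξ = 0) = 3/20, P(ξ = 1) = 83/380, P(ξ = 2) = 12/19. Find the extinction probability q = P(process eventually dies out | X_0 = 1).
q = 19/80

The pgf is f(s) = 3/20 + 83/380·s + 12/19·s². The extinction probability q is the smallest fixed point of f in [0, 1]. Setting s = f(s):
  12/19·s² + (83/380 − 1)·s + 3/20 = 0
  12/19·s² − (3/20 + 12/19)·s + 3/20 = 0
which factors as (s − 1)·(12/19·s − 3/20) = 0, giving roots s = 1 and s = (3/20)/(12/19) = 19/80.
Mean offspring μ = 83/380 + 2·12/19 = 563/380 > 1 (supercritical), so q < 1. The extinction probability is the smaller root: q = (3/20)/(12/19) = 19/80.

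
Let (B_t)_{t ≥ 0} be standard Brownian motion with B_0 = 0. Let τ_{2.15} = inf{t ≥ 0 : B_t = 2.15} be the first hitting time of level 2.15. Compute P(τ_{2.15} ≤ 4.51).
P(τ_{2.15} ≤ 4.51) = 2(1 − Φ(2.15/√4.51)) = 2(1 − Φ(1.0124)) ≈ 0.3113

By the reflection principle for standard BM, P(τ_b ≤ t) = 2 · P(B_t ≥ b). Since B_t ~ N(0, t), P(B_t ≥ 2.15) = 1 − Φ(2.15/√t) = 1 − Φ(2.15/√4.51) = 1 − Φ(1.0124) ≈ 0.15567. Doubling: P(τ_{2.15} ≤ 4.51) ≈ 2 · 0.15567 = 0.31134 ≈ 0.3113.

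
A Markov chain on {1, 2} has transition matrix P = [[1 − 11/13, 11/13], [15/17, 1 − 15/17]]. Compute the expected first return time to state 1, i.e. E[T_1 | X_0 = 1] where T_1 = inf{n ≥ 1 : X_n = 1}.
E[T_1 | X_0 = 1] = 1/π_1 = 382/195

For an irreducible recurrent Markov chain with stationary distribution π, E[T_i | X_0 = i] = 1/π_i (Kac's formula). Here π_1 = (15/17)/(11/13 + 15/17) = (15/17)/(382/221) = 195/382, so E[T_1 | X_0 = 1] = 1/π_1 = (11/13 + 15/17)/(15/17) = (382/221)/(15/17) = 382/195.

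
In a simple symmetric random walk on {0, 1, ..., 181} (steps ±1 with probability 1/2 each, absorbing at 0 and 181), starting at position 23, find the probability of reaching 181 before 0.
P(hit 181 before 0) = 23/181

Let u_k = P(hit 181 before 0 | start at k). Then u_0 = 0, u_181 = 1, and u_k = u_{k-1}/2 + u_{k+1}/2 for 1 ≤ k ≤ 180. This harmonic recurrence is solved by u_k = k/181, giving u_23 = 23/181.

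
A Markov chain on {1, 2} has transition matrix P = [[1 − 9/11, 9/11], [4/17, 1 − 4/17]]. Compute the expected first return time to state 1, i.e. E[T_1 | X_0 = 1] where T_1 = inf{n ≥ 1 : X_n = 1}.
E[T_1 | X_0 = 1] = 1/π_1 = 197/44

For an irreducible recurrent Markov chain with stationary distribution π, E[T_i | X_0 = i] = 1/π_i (Kac's formula). Here π_1 = (4/17)/(9/11 + 4/17) = (4/17)/(197/187) = 44/197, so E[T_1 | X_0 = 1] = 1/π_1 = (9/11 + 4/17)/(4/17) = (197/187)/(4/17) = 197/44.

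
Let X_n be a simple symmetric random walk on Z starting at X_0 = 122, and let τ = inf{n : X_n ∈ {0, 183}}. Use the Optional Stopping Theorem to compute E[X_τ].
E[X_τ] = 122

X_n is a martingale and τ is a bounded-mean stopping time (indeed τ is finite a.s. with bounded expectation since the walk is in a bounded region). By the OST, E[X_τ] = E[X_0] = 122. Equivalently: E[X_τ] = 183 · P(hit 183 first) + 0 · P(hit 0 first) = 183 · (122/183) = 122.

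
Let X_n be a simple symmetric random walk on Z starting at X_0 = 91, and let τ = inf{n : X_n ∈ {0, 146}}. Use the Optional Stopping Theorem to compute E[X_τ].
E[X_τ] = 91

X_n is a martingale and τ is a bounded-mean stopping time (indeed τ is finite a.s. with bounded expectation since the walk is in a bounded region). By the OST, E[X_τ] = E[X_0] = 91. Equivalently: E[X_τ] = 146 · P(hit 146 first) + 0 · P(hit 0 first) = 146 · (91/146) = 91.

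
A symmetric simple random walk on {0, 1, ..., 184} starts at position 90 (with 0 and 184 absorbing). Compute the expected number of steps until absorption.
E[τ | X_0 = 90] = 8460

Let v_k = E[τ | X_0 = k]. Boundary: v_0 = v_184 = 0. Recurrence: v_k = 1 + (v_{k-1} + v_{k+1})/2 for 1 ≤ k ≤ 183. The particular solution to v_k − (v_{k-1} + v_{k+1})/2 = 1 is v_k = −k^2. Adding homogeneous solution A + B k and matching boundaries gives v_k = k (184 − k). Substituting k = 90: v_90 = 90 · 94 = 8460.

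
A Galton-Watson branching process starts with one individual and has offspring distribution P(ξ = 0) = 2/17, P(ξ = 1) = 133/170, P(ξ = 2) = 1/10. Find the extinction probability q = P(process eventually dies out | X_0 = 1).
q = 1

Mean offspring μ = 0·2/17 + 1·133/170 + 2·1/10 = 167/170 ≤ 1. For μ ≤ 1 with offspring not concentrated at 1, the Galton-Watson process goes extinct almost surely, so q = 1.
(Algebraic check: The pgf is f(s) = 2/17 + 133/170·s + 1/10·s². The extinction probability q is the smallest fixed point of f in [0, 1]. Setting s = f(s):
  1/10·s² + (133/170 − 1)·s + 2/17 = 0
  1/10·s² − (2/17 + 1/10)·s + 2/17 = 0
which factors as (s − 1)·(1/10·s − 2/17) = 0, giving roots s = 1 and s = (2/17)/(1/10) = 20/17. Since 20/17 ≥ 1, the smallest root in [0, 1] is s = 1.)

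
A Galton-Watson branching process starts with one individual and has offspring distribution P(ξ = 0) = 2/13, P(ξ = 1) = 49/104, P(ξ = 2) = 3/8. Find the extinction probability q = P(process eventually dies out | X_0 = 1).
q = 16/39

The pgf is f(s) = 2/13 + 49/104·s + 3/8·s². The extinction probability q is the smallest fixed point of f in [0, 1]. Setting s = f(s):
  3/8·s² + (49/104 − 1)·s + 2/13 = 0
  3/8·s² − (2/13 + 3/8)·s + 2/13 = 0
which factors as (s − 1)·(3/8·s − 2/13) = 0, giving roots s = 1 and s = (2/13)/(3/8) = 16/39.
Mean offspring μ = 49/104 + 2·3/8 = 127/104 > 1 (supercritical), so q < 1. The extinction probability is the smaller root: q = (2/13)/(3/8) = 16/39.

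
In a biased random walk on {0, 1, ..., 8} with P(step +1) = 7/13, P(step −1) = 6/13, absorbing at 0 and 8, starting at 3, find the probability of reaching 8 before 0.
P(hit 8 before 0) = (1 − (6/7)^3) / (1 − (6/7)^8) = 2134489/4085185

Let u_k denote P(reach 8 before 0 | start at k). Boundary: u_0 = 0, u_8 = 1. Recurrence: u_k = 7/13·u_{k+1} + 6/13·u_{k-1} for 1 ≤ k ≤ 7. Try u_k = A + B·r^k with r = q/p = (6/13)/(7/13) = 6/7. Substitution satisfies the recurrence; boundary conditions give:
  u_k = (1 − r^k) / (1 − r^N) = (1 − (6/7)^3) / (1 − (6/7)^8) = 2134489/4085185.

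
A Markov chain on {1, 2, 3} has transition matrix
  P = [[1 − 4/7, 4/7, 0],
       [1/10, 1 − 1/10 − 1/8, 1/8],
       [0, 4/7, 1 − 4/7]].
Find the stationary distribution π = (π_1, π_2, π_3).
π = (28/223, 160/223, 35/223)

This is a birth-death chain on three states, which satisfies detailed balance: π_1 · P_{12} = π_2 · P_{21} and π_2 · P_{23} = π_3 · P_{32}.
From π_1 · 4/7 = π_2 · 1/10: π_2/π_1 = (4/7)/(1/10) = 40/7.
From π_2 · 1/8 = π_3 · 4/7: π_3/π_2 = (1/8)/(4/7) = 7/32.
Take π_1 proportional to 1; then unnormalized π = (1, 40/7, 5/4). Normalize by dividing by the sum 223/28:
  π = (28/223, 160/223, 35/223).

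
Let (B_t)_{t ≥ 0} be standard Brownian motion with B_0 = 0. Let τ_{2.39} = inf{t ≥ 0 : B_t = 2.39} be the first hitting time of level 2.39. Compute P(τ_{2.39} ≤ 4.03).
P(τ_{2.39} ≤ 4.03) = 2(1 − Φ(2.39/√4.03)) = 2(1 − Φ(1.1905)) ≈ 0.2338

By the reflection principle for standard BM, P(τ_b ≤ t) = 2 · P(B_t ≥ b). Since B_t ~ N(0, t), P(B_t ≥ 2.39) = 1 − Φ(2.39/√t) = 1 − Φ(2.39/√4.03) = 1 − Φ(1.1905) ≈ 0.11692. Doubling: P(τ_{2.39} ≤ 4.03) ≈ 2 · 0.11692 = 0.23384 ≈ 0.2338.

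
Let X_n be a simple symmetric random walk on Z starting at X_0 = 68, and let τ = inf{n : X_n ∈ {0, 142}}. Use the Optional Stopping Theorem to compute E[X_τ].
E[X_τ] = 68

X_n is a martingale and τ is a bounded-mean stopping time (indeed τ is finite a.s. with bounded expectation since the walk is in a bounded region). By the OST, E[X_τ] = E[X_0] = 68. Equivalently: E[X_τ] = 142 · P(hit 142 first) + 0 · P(hit 0 first) = 142 · (68/142) = 68.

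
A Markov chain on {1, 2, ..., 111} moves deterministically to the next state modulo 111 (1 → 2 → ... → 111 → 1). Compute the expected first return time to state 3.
E[T_3 | X_0 = 3] = 111

The chain cycles deterministically, so starting at state 3 it returns in exactly 111 steps. Equivalently, the stationary distribution is uniform π_j = 1/111 for every state j, so by Kac's formula E[T_3] = 1/π_3 = 111.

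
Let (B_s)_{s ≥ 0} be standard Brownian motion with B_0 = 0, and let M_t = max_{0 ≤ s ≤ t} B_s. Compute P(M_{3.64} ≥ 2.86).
P(M_{3.64} ≥ 2.86) = 2·P(B_{3.64} ≥ 2.86) = 2(1 − Φ(2.86/√3.64)) ≈ 0.1339

By the reflection principle for Brownian motion, P(M_t ≥ a) = 2 · P(B_t ≥ a) for a ≥ 0. Since B_t ~ N(0, t), P(B_t ≥ 2.86) = 1 − Φ(2.86/√t) = 1 − Φ(2.86/√3.64) = 1 − Φ(1.4990). So
  P(M_{3.64} ≥ 2.86) = 2(1 − Φ(1.4990)) ≈ 0.1339.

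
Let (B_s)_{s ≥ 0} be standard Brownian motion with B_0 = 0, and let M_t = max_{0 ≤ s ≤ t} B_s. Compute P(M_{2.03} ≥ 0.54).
P(M_{2.03} ≥ 0.54) = 2·P(B_{2.03} ≥ 0.54) = 2(1 − Φ(0.54/√2.03)) ≈ 0.7047

By the reflection principle for Brownian motion, P(M_t ≥ a) = 2 · P(B_t ≥ a) for a ≥ 0. Since B_t ~ N(0, t), P(B_t ≥ 0.54) = 1 − Φ(0.54/√t) = 1 − Φ(0.54/√2.03) = 1 − Φ(0.3790). So
  P(M_{2.03} ≥ 0.54) = 2(1 − Φ(0.3790)) ≈ 0.7047.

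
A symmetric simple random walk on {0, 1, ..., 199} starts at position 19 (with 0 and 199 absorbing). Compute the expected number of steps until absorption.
E[τ | X_0 = 19] = 3420

Let v_k = E[τ | X_0 = k]. Boundary: v_0 = v_199 = 0. Recurrence: v_k = 1 + (v_{k-1} + v_{k+1})/2 for 1 ≤ k ≤ 198. The particular solution to v_k − (v_{k-1} + v_{k+1})/2 = 1 is v_k = −k^2. Adding homogeneous solution A + B k and matching boundaries gives v_k = k (199 − k). Substituting k = 19: v_19 = 19 · 180 = 3420.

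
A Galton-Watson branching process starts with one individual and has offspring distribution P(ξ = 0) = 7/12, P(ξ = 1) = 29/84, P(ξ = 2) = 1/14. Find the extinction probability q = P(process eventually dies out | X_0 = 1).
q = 1

Mean offspring μ = 0·7/12 + 1·29/84 + 2·1/14 = 41/84 ≤ 1. For μ ≤ 1 with offspring not concentrated at 1, the Galton-Watson process goes extinct almost surely, so q = 1.
(Algebraic check: The pgf is f(s) = 7/12 + 29/84·s + 1/14·s². The extinction probability q is the smallest fixed point of f in [0, 1]. Setting s = f(s):
  1/14·s² + (29/84 − 1)·s + 7/12 = 0
  1/14·s² − (7/12 + 1/14)·s + 7/12 = 0
which factors as (s − 1)·(1/14·s − 7/12) = 0, giving roots s = 1 and s = (7/12)/(1/14) = 49/6. Since 49/6 ≥ 1, the smallest root in [0, 1] is s = 1.)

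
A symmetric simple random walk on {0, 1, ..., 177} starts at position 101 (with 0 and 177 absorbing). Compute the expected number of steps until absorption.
E[τ | X_0 = 101] = 7676

Let v_k = E[τ | X_0 = k]. Boundary: v_0 = v_177 = 0. Recurrence: v_k = 1 + (v_{k-1} + v_{k+1})/2 for 1 ≤ k ≤ 176. The particular solution to v_k − (v_{k-1} + v_{k+1})/2 = 1 is v_k = −k^2. Adding homogeneous solution A + B k and matching boundaries gives v_k = k (177 − k). Substituting k = 101: v_101 = 101 · 76 = 7676.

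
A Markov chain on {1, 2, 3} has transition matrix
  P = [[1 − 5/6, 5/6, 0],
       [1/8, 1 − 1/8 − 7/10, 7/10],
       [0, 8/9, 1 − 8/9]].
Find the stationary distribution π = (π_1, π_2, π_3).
π = (12/155, 16/31, 63/155)

This is a birth-death chain on three states, which satisfies detailed balance: π_1 · P_{12} = π_2 · P_{21} and π_2 · P_{23} = π_3 · P_{32}.
From π_1 · 5/6 = π_2 · 1/8: π_2/π_1 = (5/6)/(1/8) = 20/3.
From π_2 · 7/10 = π_3 · 8/9: π_3/π_2 = (7/10)/(8/9) = 63/80.
Take π_1 proportional to 1; then unnormalized π = (1, 20/3, 21/4). Normalize by dividing by the sum 155/12:
  π = (12/155, 16/31, 63/155).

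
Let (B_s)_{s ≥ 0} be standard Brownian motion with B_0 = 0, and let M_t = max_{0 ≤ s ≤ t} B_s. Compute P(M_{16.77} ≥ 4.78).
P(M_{16.77} ≥ 4.78) = 2·P(B_{16.77} ≥ 4.78) = 2(1 − Φ(4.78/√16.77)) ≈ 0.2431

By the reflection principle for Brownian motion, P(M_t ≥ a) = 2 · P(B_t ≥ a) for a ≥ 0. Since B_t ~ N(0, t), P(B_t ≥ 4.78) = 1 − Φ(4.78/√t) = 1 − Φ(4.78/√16.77) = 1 − Φ(1.1672). So
  P(M_{16.77} ≥ 4.78) = 2(1 − Φ(1.1672)) ≈ 0.2431.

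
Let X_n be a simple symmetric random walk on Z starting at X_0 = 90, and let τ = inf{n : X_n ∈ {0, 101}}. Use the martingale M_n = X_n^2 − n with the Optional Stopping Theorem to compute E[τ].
E[τ] = 990

M_n = X_n^2 − n is a martingale (since E[X_{n+1}^2 | F_n] = X_n^2 + 1). By OST (τ has finite mean in a bounded region), E[M_τ] = E[M_0] = X_0^2 − 0 = 90^2 = 8100. Also E[M_τ] = E[X_τ^2] − E[τ]. The walk exits at 0 or 101, with P(hit 101 first) = 90/101, so E[X_τ^2] = 101^2 · 90/101 + 0 = 9090. Thus E[τ] = E[X_τ^2] − E[M_τ] = 9090 − 8100 = 990 = 90(101 − 90) = 990.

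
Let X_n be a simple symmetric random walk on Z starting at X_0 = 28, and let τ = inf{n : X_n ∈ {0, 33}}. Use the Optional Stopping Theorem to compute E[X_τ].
E[X_τ] = 28

X_n is a martingale and τ is a bounded-mean stopping time (indeed τ is finite a.s. with bounded expectation since the walk is in a bounded region). By the OST, E[X_τ] = E[X_0] = 28. Equivalently: E[X_τ] = 33 · P(hit 33 first) + 0 · P(hit 0 first) = 33 · (28/33) = 28.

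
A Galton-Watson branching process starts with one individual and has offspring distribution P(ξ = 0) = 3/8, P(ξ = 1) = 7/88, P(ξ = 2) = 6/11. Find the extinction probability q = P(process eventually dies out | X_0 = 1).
q = 11/16

The pgf is f(s) = 3/8 + 7/88·s + 6/11·s². The extinction probability q is the smallest fixed point of f in [0, 1]. Setting s = f(s):
  6/11·s² + (7/88 − 1)·s + 3/8 = 0
  6/11·s² − (3/8 + 6/11)·s + 3/8 = 0
which factors as (s − 1)·(6/11·s − 3/8) = 0, giving roots s = 1 and s = (3/8)/(6/11) = 11/16.
Mean offspring μ = 7/88 + 2·6/11 = 103/88 > 1 (supercritical), so q < 1. The extinction probability is the smaller root: q = (3/8)/(6/11) = 11/16.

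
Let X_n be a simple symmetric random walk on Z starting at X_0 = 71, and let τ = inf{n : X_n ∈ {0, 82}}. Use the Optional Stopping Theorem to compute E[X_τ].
E[X_τ] = 71

X_n is a martingale and τ is a bounded-mean stopping time (indeed τ is finite a.s. with bounded expectation since the walk is in a bounded region). By the OST, E[X_τ] = E[X_0] = 71. Equivalently: E[X_τ] = 82 · P(hit 82 first) + 0 · P(hit 0 first) = 82 · (71/82) = 71.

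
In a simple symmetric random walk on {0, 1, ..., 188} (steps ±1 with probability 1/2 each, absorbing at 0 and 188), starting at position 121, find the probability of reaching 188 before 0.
P(hit 188 before 0) = 121/188

Let u_k = P(hit 188 before 0 | start at k). Then u_0 = 0, u_188 = 1, and u_k = u_{k-1}/2 + u_{k+1}/2 for 1 ≤ k ≤ 187. This harmonic recurrence is solved by u_k = k/188, giving u_121 = 121/188.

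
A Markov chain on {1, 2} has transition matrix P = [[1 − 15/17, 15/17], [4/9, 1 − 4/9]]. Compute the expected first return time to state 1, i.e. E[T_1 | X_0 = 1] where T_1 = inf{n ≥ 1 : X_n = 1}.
E[T_1 | X_0 = 1] = 1/π_1 = 203/68

For an irreducible recurrent Markov chain with stationary distribution π, E[T_i | X_0 = i] = 1/π_i (Kac's formula). Here π_1 = (4/9)/(15/17 + 4/9) = (4/9)/(203/153) = 68/203, so E[T_1 | X_0 = 1] = 1/π_1 = (15/17 + 4/9)/(4/9) = (203/153)/(4/9) = 203/68.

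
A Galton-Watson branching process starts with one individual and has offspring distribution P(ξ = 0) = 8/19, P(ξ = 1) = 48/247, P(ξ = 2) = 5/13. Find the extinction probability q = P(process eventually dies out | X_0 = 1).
q = 1

Mean offspring μ = 0·8/19 + 1·48/247 + 2·5/13 = 238/247 ≤ 1. For μ ≤ 1 with offspring not concentrated at 1, the Galton-Watson process goes extinct almost surely, so q = 1.
(Algebraic check: The pgf is f(s) = 8/19 + 48/247·s + 5/13·s². The extinction probability q is the smallest fixed point of f in [0, 1]. Setting s = f(s):
  5/13·s² + (48/247 − 1)·s + 8/19 = 0
  5/13·s² − (8/19 + 5/13)·s + 8/19 = 0
which factors as (s − 1)·(5/13·s − 8/19) = 0, giving roots s = 1 and s = (8/19)/(5/13) = 104/95. Since 104/95 ≥ 1, the smallest root in [0, 1] is s = 1.)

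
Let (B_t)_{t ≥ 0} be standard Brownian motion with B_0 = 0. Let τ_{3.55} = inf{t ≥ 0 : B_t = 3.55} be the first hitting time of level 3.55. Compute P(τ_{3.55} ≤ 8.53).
P(τ_{3.55} ≤ 8.53) = 2(1 − Φ(3.55/√8.53)) = 2(1 − Φ(1.2155)) ≈ 0.2242

By the reflection principle for standard BM, P(τ_b ≤ t) = 2 · P(B_t ≥ b). Since B_t ~ N(0, t), P(B_t ≥ 3.55) = 1 − Φ(3.55/√t) = 1 − Φ(3.55/√8.53) = 1 − Φ(1.2155) ≈ 0.11209. Doubling: P(τ_{3.55} ≤ 8.53) ≈ 2 · 0.11209 = 0.22418 ≈ 0.2242.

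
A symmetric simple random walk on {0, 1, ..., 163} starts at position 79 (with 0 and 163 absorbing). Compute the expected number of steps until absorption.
E[τ | X_0 = 79] = 6636

Let v_k = E[τ | X_0 = k]. Boundary: v_0 = v_163 = 0. Recurrence: v_k = 1 + (v_{k-1} + v_{k+1})/2 for 1 ≤ k ≤ 162. The particular solution to v_k − (v_{k-1} + v_{k+1})/2 = 1 is v_k = −k^2. Adding homogeneous solution A + B k and matching boundaries gives v_k = k (163 − k). Substituting k = 79: v_79 = 79 · 84 = 6636.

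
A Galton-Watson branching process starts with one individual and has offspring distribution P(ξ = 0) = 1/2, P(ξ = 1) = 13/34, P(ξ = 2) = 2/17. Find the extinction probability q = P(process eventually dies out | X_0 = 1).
q = 1

Mean offspring μ = 0·1/2 + 1·13/34 + 2·2/17 = 21/34 ≤ 1. For μ ≤ 1 with offspring not concentrated at 1, the Galton-Watson process goes extinct almost surely, so q = 1.
(Algebraic check: The pgf is f(s) = 1/2 + 13/34·s + 2/17·s². The extinction probability q is the smallest fixed point of f in [0, 1]. Setting s = f(s):
  2/17·s² + (13/34 − 1)·s + 1/2 = 0
  2/17·s² − (1/2 + 2/17)·s + 1/2 = 0
which factors as (s − 1)·(2/17·s − 1/2) = 0, giving roots s = 1 and s = (1/2)/(2/17) = 17/4. Since 17/4 ≥ 1, the smallest root in [0, 1] is s = 1.)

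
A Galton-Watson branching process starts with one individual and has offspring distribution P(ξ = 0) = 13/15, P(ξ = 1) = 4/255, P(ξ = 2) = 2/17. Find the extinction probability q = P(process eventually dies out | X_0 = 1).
q = 1

Mean offspring μ = 0·13/15 + 1·4/255 + 2·2/17 = 64/255 ≤ 1. For μ ≤ 1 with offspring not concentrated at 1, the Galton-Watson process goes extinct almost surely, so q = 1.
(Algebraic check: The pgf is f(s) = 13/15 + 4/255·s + 2/17·s². The extinction probability q is the smallest fixed point of f in [0, 1]. Setting s = f(s):
  2/17·s² + (4/255 − 1)·s + 13/15 = 0
  2/17·s² − (13/15 + 2/17)·s + 13/15 = 0
which factors as (s − 1)·(2/17·s − 13/15) = 0, giving roots s = 1 and s = (13/15)/(2/17) = 221/30. Since 221/30 ≥ 1, the smallest root in [0, 1] is s = 1.)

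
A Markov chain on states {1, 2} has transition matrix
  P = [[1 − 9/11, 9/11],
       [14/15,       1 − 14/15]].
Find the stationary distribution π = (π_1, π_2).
π_1 = 154/289, π_2 = 135/289

Solve πP = π with π_1 + π_2 = 1. From πP = π: π_1 · (1 − 9/11) + π_2 · 14/15 = π_1 ⇒ π_2 · 14/15 = π_1 · 9/11 ⇒ π_2/π_1 = (9/11)/(14/15) = 135/154. Together with π_1 + π_2 = 1:
  π_1 = (14/15)/(9/11 + 14/15) = (14/15)/(289/165) = 154/289,
  π_2 = (9/11)/(9/11 + 14/15) = (9/11)/(289/165) = 135/289.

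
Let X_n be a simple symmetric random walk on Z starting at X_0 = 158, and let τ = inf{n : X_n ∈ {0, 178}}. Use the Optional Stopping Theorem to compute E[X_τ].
E[X_τ] = 158

X_n is a martingale and τ is a bounded-mean stopping time (indeed τ is finite a.s. with bounded expectation since the walk is in a bounded region). By the OST, E[X_τ] = E[X_0] = 158. Equivalently: E[X_τ] = 178 · P(hit 178 first) + 0 · P(hit 0 first) = 178 · (158/178) = 158.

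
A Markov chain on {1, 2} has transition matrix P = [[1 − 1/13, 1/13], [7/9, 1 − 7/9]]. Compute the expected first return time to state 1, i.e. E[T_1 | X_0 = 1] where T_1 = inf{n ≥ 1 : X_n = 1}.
E[T_1 | X_0 = 1] = 1/π_1 = 100/91

For an irreducible recurrent Markov chain with stationary distribution π, E[T_i | X_0 = i] = 1/π_i (Kac's formula). Here π_1 = (7/9)/(1/13 + 7/9) = (7/9)/(100/117) = 91/100, so E[T_1 | X_0 = 1] = 1/π_1 = (1/13 + 7/9)/(7/9) = (100/117)/(7/9) = 100/91.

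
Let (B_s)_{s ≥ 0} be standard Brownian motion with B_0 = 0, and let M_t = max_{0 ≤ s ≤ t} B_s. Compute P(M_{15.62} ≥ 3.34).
P(M_{15.62} ≥ 3.34) = 2·P(B_{15.62} ≥ 3.34) = 2(1 − Φ(3.34/√15.62)) ≈ 0.3981

By the reflection principle for Brownian motion, P(M_t ≥ a) = 2 · P(B_t ≥ a) for a ≥ 0. Since B_t ~ N(0, t), P(B_t ≥ 3.34) = 1 − Φ(3.34/√t) = 1 − Φ(3.34/√15.62) = 1 − Φ(0.8451). So
  P(M_{15.62} ≥ 3.34) = 2(1 − Φ(0.8451)) ≈ 0.3981.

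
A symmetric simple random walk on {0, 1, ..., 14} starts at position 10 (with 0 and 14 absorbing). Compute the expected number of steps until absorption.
E[τ | X_0 = 10] = 40

Let v_k = E[τ | X_0 = k]. Boundary: v_0 = v_14 = 0. Recurrence: v_k = 1 + (v_{k-1} + v_{k+1})/2 for 1 ≤ k ≤ 13. The particular solution to v_k − (v_{k-1} + v_{k+1})/2 = 1 is v_k = −k^2. Adding homogeneous solution A + B k and matching boundaries gives v_k = k (14 − k). Substituting k = 10: v_10 = 10 · 4 = 40.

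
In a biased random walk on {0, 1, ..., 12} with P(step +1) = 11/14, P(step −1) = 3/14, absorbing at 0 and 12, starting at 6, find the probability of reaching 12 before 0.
P(hit 12 before 0) = (1 − (3/11)^6) / (1 − (3/11)^12) = 1771561/1772290

Let u_k denote P(reach 12 before 0 | start at k). Boundary: u_0 = 0, u_12 = 1. Recurrence: u_k = 11/14·u_{k+1} + 3/14·u_{k-1} for 1 ≤ k ≤ 11. Try u_k = A + B·r^k with r = q/p = (3/14)/(11/14) = 3/11. Substitution satisfies the recurrence; boundary conditions give:
  u_k = (1 − r^k) / (1 − r^N) = (1 − (3/11)^6) / (1 − (3/11)^12) = 1771561/1772290.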